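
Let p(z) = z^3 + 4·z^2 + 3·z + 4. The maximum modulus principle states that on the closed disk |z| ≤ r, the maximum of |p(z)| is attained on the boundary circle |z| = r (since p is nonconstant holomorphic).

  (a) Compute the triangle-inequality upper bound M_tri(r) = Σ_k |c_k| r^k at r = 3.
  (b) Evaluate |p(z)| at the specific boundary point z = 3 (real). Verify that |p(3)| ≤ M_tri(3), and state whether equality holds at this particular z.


Coefficients: c_0 = 4, c_1 = 3, c_2 = 4, c_3 = 1. Radius r = 3.
Part (a). Triangle bound: M_tri(r) = Σ_k |c_k| r^k
  = |4|·3^0 + |3|·3^1 + |4|·3^2 + |1|·3^3
  = 4 + 9 + 36 + 27 = 76.
This bounds M(r) := max_{|z|=r} |p(z)| from above; equality holds iff all terms c_k z^k can be made to align in phase at a single z on |z|=r.
Part (b). At z = 3 (real, on the circle |z| = r):
  p(3) = (4)·3^0 + (3)·3^1 + (4)·3^2 + (1)·3^3 = 76.
  |p(3)| = 76.
Since all nonzero coefficients share the same sign, |p(3)| = 76 = M_tri(3); the triangle bound is attained at z = 3, so in fact M(r) = 76.

M_tri(3) = 76; |p(3)| = 76; equality at z=3: yes.


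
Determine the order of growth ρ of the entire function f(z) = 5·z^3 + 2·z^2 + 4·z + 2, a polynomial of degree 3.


|f(z)| ≤ Σ|c_k|·r^k = O(r^3) as r → ∞. Polynomial growth is O(e^{r^ε}) for every ε > 0 (since r^3/e^{r^ε} → 0), so ρ ≤ ε for all ε > 0, i.e. ρ = 0. Every nonconstant polynomial has order 0.
Therefore ρ = 0.

Order ρ = 0.


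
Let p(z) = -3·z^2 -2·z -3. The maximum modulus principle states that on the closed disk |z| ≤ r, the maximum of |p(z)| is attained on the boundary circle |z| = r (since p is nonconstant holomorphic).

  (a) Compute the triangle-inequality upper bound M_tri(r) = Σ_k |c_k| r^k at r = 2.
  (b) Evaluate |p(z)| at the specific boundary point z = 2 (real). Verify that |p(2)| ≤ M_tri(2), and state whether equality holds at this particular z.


Coefficients: c_0 = -3, c_1 = -2, c_2 = -3. Radius r = 2.
Part (a). Triangle bound: M_tri(r) = Σ_k |c_k| r^k
  = |-3|·2^0 + |-2|·2^1 + |-3|·2^2
  = 3 + 4 + 12 = 19.
This bounds M(r) := max_{|z|=r} |p(z)| from above; equality holds iff all terms c_k z^k can be made to align in phase at a single z on |z|=r.
Part (b). At z = 2 (real, on the circle |z| = r):
  p(2) = (-3)·2^0 + (-2)·2^1 + (-3)·2^2 = -19.
  |p(2)| = 19.
Since all nonzero coefficients share the same sign, |p(2)| = 19 = M_tri(2); the triangle bound is attained at z = 2, so in fact M(r) = 19.

M_tri(2) = 19; |p(2)| = 19; equality at z=2: yes.


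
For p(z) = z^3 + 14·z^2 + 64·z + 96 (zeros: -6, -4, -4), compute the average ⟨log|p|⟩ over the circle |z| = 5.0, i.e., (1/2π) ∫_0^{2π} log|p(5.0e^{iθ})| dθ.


Zeros: -6, -4, -4; r = 5.0.
Inside |z| < r: -4, -4. Outside (|z| ≥ r): -6.
p(0) = 96, so log|p(0)| = log(96) = 4.5643.
Apply Jensen: I(r) = log|p(0)| + Σ_k log(r/|z_k|), summed over zeros inside |z| < r.
  log(r/|z_k|) for z_k = -4: log(5.0/4) = 0.2231
  log(r/|z_k|) for z_k = -4: log(5.0/4) = 0.2231
  Outside zeros (-6) contribute nothing to the Jensen sum.
Sum over inside zeros: 0.4463.
I(r) = log|p(0)| + (inside sum) = 4.5643 + 0.4463 = 5.0106.
Note: since some zeros are outside |z| ≤ r, the simplified n·log(r) form does NOT apply — only the inside zeros contribute.

I(r) ≈ 5.0106.


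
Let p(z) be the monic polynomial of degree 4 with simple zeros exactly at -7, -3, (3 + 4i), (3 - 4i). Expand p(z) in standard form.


The polynomial is p(z) = ∏_{α ∈ S} (z − α), where S = {-7, -3, (3 + 4i), (3 - 4i)}.
Expanding the product yields: p(z) = z^4 + 4·z^3 -14·z^2 + 124·z + 525.
Note conjugate pairs combine to real quadratics: (z − (3+4i))(z − (3−4i)) = z² − 6z + 25.
The resulting polynomial has degree 4 and real coefficients as required.

p(z) = z^4 + 4·z^3 -14·z^2 + 124·z + 525.


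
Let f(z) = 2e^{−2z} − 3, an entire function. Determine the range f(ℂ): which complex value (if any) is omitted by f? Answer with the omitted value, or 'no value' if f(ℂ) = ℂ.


Little Picard bounds the complement of f(ℂ) to at most one point.
e^{−2z} is never zero on ℂ, so 2·e^{−2z} takes every value in ℂ ∖ {0}. Adding -3 shifts the range to ℂ ∖ {-3}. Thus f omits exactly the value -3.

Omitted value: -3.


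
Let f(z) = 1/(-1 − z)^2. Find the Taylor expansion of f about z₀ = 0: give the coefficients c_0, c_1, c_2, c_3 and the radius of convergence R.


Let w = z − z₀, so z = z₀ + w.
Then -1 − z = -1 − (z₀ + w) = (-1 − z₀) − w = -1 − w.
f(z) = 1/(-1 − w)^2 = (1/(-1)^2) · (1 − w/(-1))^{−2}.
By the binomial series (1−u)^{−2} = Σ_{n≥0} C(n+1, 1) u^n for |u|<1, with u = w/(-1):
  c_n = C(n+1, 1) / (-1)^(n+2).
  c_0 = 1/(-1)^2 = 1.
  c_1 = 2/(-1)^3 = -2.
  c_2 = 3/(-1)^4 = 3.
  c_3 = 4/(-1)^5 = -4.
The series is valid for |w/d| < 1, i.e. |z − z₀| < |d|.
Radius of convergence: R = |-1 − z₀| = |-1| = 1 (distance from z₀ to the singularity z = -1).

c_0 = 1, c_1 = -2, c_2 = 3, c_3 = -4; R = 1.


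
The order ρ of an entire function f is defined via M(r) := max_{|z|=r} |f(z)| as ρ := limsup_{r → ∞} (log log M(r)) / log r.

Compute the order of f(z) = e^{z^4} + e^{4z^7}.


Each summand is entire of order 4 and 7 respectively (as in the single-exponential case). The order of a sum is at most the max of the orders, so ρ ≤ 7. For the lower bound: on |z|=r choose arg z so that 4z^7 is real positive; then |e^{4z^7}| = e^{4r^7} while |e^{1z^4}| ≤ e^{1r^4} = o(e^{4r^7}). So |f| ≥ e^{4r^7}(1 − o(1)) and ρ ≥ 7. Hence ρ = max(4, 7) = 7.
Therefore ρ = 7.

Order ρ = 7.


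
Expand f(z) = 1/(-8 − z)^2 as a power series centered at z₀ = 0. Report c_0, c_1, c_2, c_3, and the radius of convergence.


Let w = z − z₀, so z = z₀ + w.
Then -8 − z = -8 − (z₀ + w) = (-8 − z₀) − w = -8 − w.
f(z) = 1/(-8 − w)^2 = (1/(-8)^2) · (1 − w/(-8))^{−2}.
By the binomial series (1−u)^{−2} = Σ_{n≥0} C(n+1, 1) u^n for |u|<1, with u = w/(-8):
  c_n = C(n+1, 1) / (-8)^(n+2).
  c_0 = 1/(-8)^2 = 1/64.
  c_1 = 2/(-8)^3 = -1/256.
  c_2 = 3/(-8)^4 = 3/4096.
  c_3 = 4/(-8)^5 = -1/8192.
The series is valid for |w/d| < 1, i.e. |z − z₀| < |d|.
Radius of convergence: R = |-8 − z₀| = |-8| = 8 (distance from z₀ to the singularity z = -8).

c_0 = 1/64, c_1 = -1/256, c_2 = 3/4096, c_3 = -1/8192; R = 8.


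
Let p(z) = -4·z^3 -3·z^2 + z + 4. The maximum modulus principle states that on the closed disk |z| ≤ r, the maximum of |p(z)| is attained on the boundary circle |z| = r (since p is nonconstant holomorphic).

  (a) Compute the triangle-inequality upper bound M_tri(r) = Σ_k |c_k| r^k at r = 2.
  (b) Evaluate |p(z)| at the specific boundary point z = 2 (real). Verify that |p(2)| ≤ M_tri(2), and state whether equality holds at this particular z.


Coefficients: c_0 = 4, c_1 = 1, c_2 = -3, c_3 = -4. Radius r = 2.
Part (a). Triangle bound: M_tri(r) = Σ_k |c_k| r^k
  = |4|·2^0 + |1|·2^1 + |-3|·2^2 + |-4|·2^3
  = 4 + 2 + 12 + 32 = 50.
This bounds M(r) := max_{|z|=r} |p(z)| from above; equality holds iff all terms c_k z^k can be made to align in phase at a single z on |z|=r.
Part (b). At z = 2 (real, on the circle |z| = r):
  p(2) = (4)·2^0 + (1)·2^1 + (-3)·2^2 + (-4)·2^3 = -38.
  |p(2)| = 38.
Check: |p(2)| = 38 ≤ 50 = M_tri(2). ✓ Equality does not hold at z = 2 (the coefficients have mixed signs, so the terms do not all align in phase there).

M_tri(2) = 50; |p(2)| = 38; equality at z=2: no.


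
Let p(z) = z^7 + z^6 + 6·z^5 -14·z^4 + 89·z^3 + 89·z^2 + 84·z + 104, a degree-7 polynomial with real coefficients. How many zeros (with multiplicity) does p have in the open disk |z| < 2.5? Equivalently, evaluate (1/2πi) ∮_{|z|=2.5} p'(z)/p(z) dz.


The zeros of p are: (2 + 2i), (2 - 2i), (-2 + 3i), (-2 - 3i), (0 + 1i), (0 - 1i), -1.
Their magnitudes are: 2.828, 2.828, 3.606, 3.606, 1, 1, 1.
Zeros with |z| < R = 2.5: (0 + 1i), (0 - 1i), -1.
Count = 3.
By the argument principle, (1/2πi) ∮_{|z|=R} p'(z)/p(z) dz equals exactly this count.

Number of zeros inside |z| < 2.5: 3.


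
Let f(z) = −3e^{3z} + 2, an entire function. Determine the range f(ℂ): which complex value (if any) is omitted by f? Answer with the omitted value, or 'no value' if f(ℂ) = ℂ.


Little Picard bounds the complement of f(ℂ) to at most one point.
e^{3z} is never zero on ℂ, so -3·e^{3z} takes every value in ℂ ∖ {0}. Adding 2 shifts the range to ℂ ∖ {2}. Thus f omits exactly the value 2.

Omitted value: 2.


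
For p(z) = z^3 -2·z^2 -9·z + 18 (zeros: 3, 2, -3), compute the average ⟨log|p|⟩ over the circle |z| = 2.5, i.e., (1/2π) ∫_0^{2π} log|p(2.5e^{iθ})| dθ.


Zeros: -3, 2, 3; r = 2.5.
Inside |z| < r: 2. Outside (|z| ≥ r): -3, 3.
p(0) = 18, so log|p(0)| = log(18) = 2.8904.
Apply Jensen: I(r) = log|p(0)| + Σ_k log(r/|z_k|), summed over zeros inside |z| < r.
  log(r/|z_k|) for z_k = 2: log(2.5/2) = 0.2231
  Outside zeros (-3, 3) contribute nothing to the Jensen sum.
Sum over inside zeros: 0.2231.
I(r) = log|p(0)| + (inside sum) = 2.8904 + 0.2231 = 3.1135.
Note: since some zeros are outside |z| ≤ r, the simplified n·log(r) form does NOT apply — only the inside zeros contribute.

I(r) ≈ 3.1135.


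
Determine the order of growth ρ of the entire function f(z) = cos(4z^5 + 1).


Write cos(w) = (e^{iw} ± e^{−iw})/(2 or 2i), so |cos(w)| ≤ e^{|w|}. With w = 4z^5 + 1, |w| ≤ 4r^5 + 1 on |z|=r, giving M(r) ≤ e^{4r^5 + 1} and ρ ≤ 5. For the lower bound, choose z on |z|=r with 4z^5 purely imaginary of modulus 4r^5; then |cos(4z^5 + 1)| grows like e^{4r^5}/2, so ρ ≥ 5. Hence ρ = 5.
Therefore ρ = 5.

Order ρ = 5.


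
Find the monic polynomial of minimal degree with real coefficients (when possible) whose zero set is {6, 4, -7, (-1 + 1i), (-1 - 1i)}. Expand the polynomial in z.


The polynomial is p(z) = ∏_{α ∈ S} (z − α), where S = {6, 4, -7, (-1 + 1i), (-1 - 1i)}.
Expanding the product yields: p(z) = z^5 -z^4 -50·z^3 + 70·z^2 + 244·z + 336.
Note conjugate pairs combine to real quadratics: (z − (-1+1i))(z − (-1−1i)) = z² + 2z + 2.
The resulting polynomial has degree 5 and real coefficients as required.

p(z) = z^5 -z^4 -50·z^3 + 70·z^2 + 244·z + 336.


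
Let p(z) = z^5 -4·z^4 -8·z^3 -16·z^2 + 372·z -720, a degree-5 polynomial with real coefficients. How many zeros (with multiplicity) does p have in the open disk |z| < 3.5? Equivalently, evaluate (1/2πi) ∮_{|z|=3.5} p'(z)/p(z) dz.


The zeros of p are: (-3 + 3i), (-3 - 3i), 4, (3 + 1i), (3 - 1i).
Their magnitudes are: 4.243, 4.243, 4, 3.162, 3.162.
Zeros with |z| < R = 3.5: (3 + 1i), (3 - 1i).
Count = 2.
By the argument principle, (1/2πi) ∮_{|z|=R} p'(z)/p(z) dz equals exactly this count.

Number of zeros inside |z| < 3.5: 2.


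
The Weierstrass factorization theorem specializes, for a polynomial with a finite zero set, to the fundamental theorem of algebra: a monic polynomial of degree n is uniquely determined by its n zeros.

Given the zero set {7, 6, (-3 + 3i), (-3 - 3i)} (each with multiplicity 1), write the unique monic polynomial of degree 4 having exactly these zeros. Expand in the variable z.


The polynomial is p(z) = ∏_{α ∈ S} (z − α), where S = {7, 6, (-3 + 3i), (-3 - 3i)}.
Expanding the product yields: p(z) = z^4 -7·z^3 -18·z^2 + 18·z + 756.
Note conjugate pairs combine to real quadratics: (z − (-3+3i))(z − (-3−3i)) = z² + 6z + 18.
The resulting polynomial has degree 4 and real coefficients as required.

p(z) = z^4 -7·z^3 -18·z^2 + 18·z + 756.


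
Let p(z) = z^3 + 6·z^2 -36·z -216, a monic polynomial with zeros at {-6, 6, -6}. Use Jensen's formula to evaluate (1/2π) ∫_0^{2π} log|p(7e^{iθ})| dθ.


Zeros: -6, -6, 6; r = 7.
Inside |z| < r: -6, -6, 6. Outside (|z| ≥ r): ∅.
p(0) = -216, so log|p(0)| = log(216) = 5.3753.
Apply Jensen: I(r) = log|p(0)| + Σ_k log(r/|z_k|), summed over zeros inside |z| < r.
  log(r/|z_k|) for z_k = -6: log(7/6) = 0.1542
  log(r/|z_k|) for z_k = 6: log(7/6) = 0.1542
  log(r/|z_k|) for z_k = -6: log(7/6) = 0.1542
Sum over inside zeros: 0.4625.
I(r) = log|p(0)| + (inside sum) = 5.3753 + 0.4625 = 5.8377.
Closed form (all zeros inside, monic): I(r) = n·log(r) = 3·log(7) = 5.8377. ✓

I(r) ≈ 5.8377.


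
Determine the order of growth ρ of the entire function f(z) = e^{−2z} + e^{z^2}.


Each summand is entire of order 1 and 2 respectively (as in the single-exponential case). The order of a sum is at most the max of the orders, so ρ ≤ 2. For the lower bound: on |z|=r choose arg z so that 1z^2 is real positive; then |e^{1z^2}| = e^{1r^2} while |e^{-2z}| ≤ e^{2r^1} = o(e^{1r^2}). So |f| ≥ e^{1r^2}(1 − o(1)) and ρ ≥ 2. Hence ρ = max(1, 2) = 2.
Therefore ρ = 2.

Order ρ = 2.


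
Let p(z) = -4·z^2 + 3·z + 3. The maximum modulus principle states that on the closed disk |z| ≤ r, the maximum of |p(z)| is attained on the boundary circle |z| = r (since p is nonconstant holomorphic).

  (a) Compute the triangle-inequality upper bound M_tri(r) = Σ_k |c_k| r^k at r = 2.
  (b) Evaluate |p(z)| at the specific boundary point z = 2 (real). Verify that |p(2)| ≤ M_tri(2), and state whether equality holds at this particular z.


Coefficients: c_0 = 3, c_1 = 3, c_2 = -4. Radius r = 2.
Part (a). Triangle bound: M_tri(r) = Σ_k |c_k| r^k
  = |3|·2^0 + |3|·2^1 + |-4|·2^2
  = 3 + 6 + 16 = 25.
This bounds M(r) := max_{|z|=r} |p(z)| from above; equality holds iff all terms c_k z^k can be made to align in phase at a single z on |z|=r.
Part (b). At z = 2 (real, on the circle |z| = r):
  p(2) = (3)·2^0 + (3)·2^1 + (-4)·2^2 = -7.
  |p(2)| = 7.
Check: |p(2)| = 7 ≤ 25 = M_tri(2). ✓ Equality does not hold at z = 2 (the coefficients have mixed signs, so the terms do not all align in phase there).

M_tri(2) = 25; |p(2)| = 7; equality at z=2: no.


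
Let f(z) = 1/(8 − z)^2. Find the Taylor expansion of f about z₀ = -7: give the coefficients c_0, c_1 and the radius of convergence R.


Let w = z − z₀, so z = z₀ + w.
Then 8 − z = 8 − (z₀ + w) = (8 − z₀) − w = 15 − w.
f(z) = 1/(15 − w)^2 = (1/(15)^2) · (1 − w/(15))^{−2}.
By the binomial series (1−u)^{−2} = Σ_{n≥0} C(n+1, 1) u^n for |u|<1, with u = w/(15):
  c_n = C(n+1, 1) / (15)^(n+2).
  c_0 = 1/(15)^2 = 1/225.
  c_1 = 2/(15)^3 = 2/3375.
The series is valid for |w/d| < 1, i.e. |z − z₀| < |d|.
Radius of convergence: R = |8 − z₀| = |15| = 15 (distance from z₀ to the singularity z = 8).

c_0 = 1/225, c_1 = 2/3375; R = 15.


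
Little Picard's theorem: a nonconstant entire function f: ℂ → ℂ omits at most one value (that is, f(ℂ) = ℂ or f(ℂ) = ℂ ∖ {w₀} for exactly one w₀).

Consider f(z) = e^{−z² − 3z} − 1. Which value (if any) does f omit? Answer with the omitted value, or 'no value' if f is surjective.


Little Picard bounds the complement of f(ℂ) to at most one point.
The exponent g(z) = −z² − 3z is a nonconstant polynomial, hence surjective onto ℂ. So e^{g(z)} takes every value in {e^w : w ∈ ℂ} = ℂ ∖ {0}. Adding -1 shifts the range to ℂ ∖ {-1}. f omits exactly -1.

Omitted value: -1.


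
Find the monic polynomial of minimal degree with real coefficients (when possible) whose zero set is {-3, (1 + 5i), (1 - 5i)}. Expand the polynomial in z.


The polynomial is p(z) = ∏_{α ∈ S} (z − α), where S = {-3, (1 + 5i), (1 - 5i)}.
Expanding the product yields: p(z) = z^3 + z^2 + 20·z + 78.
Note conjugate pairs combine to real quadratics: (z − (1+5i))(z − (1−5i)) = z² − 2z + 26.
The resulting polynomial has degree 3 and real coefficients as required.

p(z) = z^3 + z^2 + 20·z + 78.


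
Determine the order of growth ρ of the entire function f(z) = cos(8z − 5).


cos(w) is a linear combination of e^{iw} and e^{−iw} (or e^w, e^{−w} in the hyperbolic case), so |cos(w)| ≤ e^{|w|}. With w = 8z − 5, |w| ≤ 8|z| + 5 = 8r + 5 on |z| = r, giving M(r) ≤ e^{8r + 5}, so ρ ≤ 1. On a suitable ray (z = it for sin/cos; z = t for sinh/cosh, t real → ∞), |cos(8z − 5)| grows like e^{8|t|}/2, so ρ ≥ 1. Hence ρ = 1.
Therefore ρ = 1.

Order ρ = 1.


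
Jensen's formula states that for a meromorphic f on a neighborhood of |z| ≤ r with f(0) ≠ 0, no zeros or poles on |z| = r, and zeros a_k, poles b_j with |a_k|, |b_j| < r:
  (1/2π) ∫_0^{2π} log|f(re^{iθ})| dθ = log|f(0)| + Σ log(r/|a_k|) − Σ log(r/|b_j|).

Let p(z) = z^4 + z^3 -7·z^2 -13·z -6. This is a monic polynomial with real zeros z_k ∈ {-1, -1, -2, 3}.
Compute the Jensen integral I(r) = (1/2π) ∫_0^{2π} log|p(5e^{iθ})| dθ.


Zeros: -2, -1, -1, 3; r = 5.
Inside |z| < r: -2, -1, -1, 3. Outside (|z| ≥ r): ∅.
p(0) = -6, so log|p(0)| = log(6) = 1.7918.
Apply Jensen: I(r) = log|p(0)| + Σ_k log(r/|z_k|), summed over zeros inside |z| < r.
  log(r/|z_k|) for z_k = -1: log(5/1) = 1.6094
  log(r/|z_k|) for z_k = -1: log(5/1) = 1.6094
  log(r/|z_k|) for z_k = -2: log(5/2) = 0.9163
  log(r/|z_k|) for z_k = 3: log(5/3) = 0.5108
Sum over inside zeros: 4.6460.
I(r) = log|p(0)| + (inside sum) = 1.7918 + 4.6460 = 6.4378.
Closed form (all zeros inside, monic): I(r) = n·log(r) = 4·log(5) = 6.4378. ✓

I(r) ≈ 6.4378.


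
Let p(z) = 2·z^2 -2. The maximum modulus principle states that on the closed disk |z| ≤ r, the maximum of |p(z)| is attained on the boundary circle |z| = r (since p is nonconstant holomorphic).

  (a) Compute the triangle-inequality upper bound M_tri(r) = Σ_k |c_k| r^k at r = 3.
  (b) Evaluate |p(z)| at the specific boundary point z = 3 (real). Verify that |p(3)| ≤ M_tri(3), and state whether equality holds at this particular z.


Coefficients: c_0 = -2, c_1 = 0, c_2 = 2. Radius r = 3.
Part (a). Triangle bound: M_tri(r) = Σ_k |c_k| r^k
  = |-2|·3^0 + |0|·3^1 + |2|·3^2
  = 2 + 0 + 18 = 20.
This bounds M(r) := max_{|z|=r} |p(z)| from above; equality holds iff all terms c_k z^k can be made to align in phase at a single z on |z|=r.
Part (b). At z = 3 (real, on the circle |z| = r):
  p(3) = (-2)·3^0 + (0)·3^1 + (2)·3^2 = 16.
  |p(3)| = 16.
Check: |p(3)| = 16 ≤ 20 = M_tri(3). ✓ Equality does not hold at z = 3 (the coefficients have mixed signs, so the terms do not all align in phase there).

M_tri(3) = 20; |p(3)| = 16; equality at z=3: no.


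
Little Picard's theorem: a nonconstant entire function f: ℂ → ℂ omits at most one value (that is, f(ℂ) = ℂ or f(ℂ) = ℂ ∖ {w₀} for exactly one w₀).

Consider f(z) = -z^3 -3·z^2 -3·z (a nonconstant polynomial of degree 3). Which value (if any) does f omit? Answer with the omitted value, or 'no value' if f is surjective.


Little Picard bounds the complement of f(ℂ) to at most one point.
For every w ∈ ℂ, the equation p(z) − w = 0 is a nonconstant polynomial in z and hence has at least one root by the fundamental theorem of algebra. So p is surjective onto ℂ, omitting no value.

Omitted value: no value.


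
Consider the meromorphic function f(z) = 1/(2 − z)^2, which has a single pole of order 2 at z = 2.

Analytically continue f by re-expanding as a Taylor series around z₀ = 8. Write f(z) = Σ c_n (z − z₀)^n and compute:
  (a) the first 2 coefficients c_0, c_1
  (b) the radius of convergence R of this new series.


Let w = z − z₀, so z = z₀ + w.
Then 2 − z = 2 − (z₀ + w) = (2 − z₀) − w = -6 − w.
f(z) = 1/(-6 − w)^2 = (1/(-6)^2) · (1 − w/(-6))^{−2}.
By the binomial series (1−u)^{−2} = Σ_{n≥0} C(n+1, 1) u^n for |u|<1, with u = w/(-6):
  c_n = C(n+1, 1) / (-6)^(n+2).
  c_0 = 1/(-6)^2 = 1/36.
  c_1 = 2/(-6)^3 = -1/108.
The series is valid for |w/d| < 1, i.e. |z − z₀| < |d|.
Radius of convergence: R = |2 − z₀| = |-6| = 6 (distance from z₀ to the singularity z = 2).

c_0 = 1/36, c_1 = -1/108; R = 6.


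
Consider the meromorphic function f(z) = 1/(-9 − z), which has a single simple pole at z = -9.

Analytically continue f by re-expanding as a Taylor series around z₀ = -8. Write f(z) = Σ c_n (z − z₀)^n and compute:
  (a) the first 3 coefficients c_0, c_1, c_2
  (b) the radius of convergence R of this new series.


Let w = z − z₀, so z = z₀ + w.
Then -9 − z = -9 − (z₀ + w) = (-9 − z₀) − w = -1 − w.
f(z) = 1/(-1 − w) = (1/(-1)) · 1/(1 − w/(-1)) = Σ_{n≥0} w^n / (-1)^(n+1).
So c_n = 1/(-1)^(n+1):
  c_0 = 1/(-1)^1 = -1.
  c_1 = 1/(-1)^2 = 1.
  c_2 = 1/(-1)^3 = -1.
The series is valid for |w/d| < 1, i.e. |z − z₀| < |d|.
Radius of convergence: R = |-9 − z₀| = |-1| = 1 (distance from z₀ to the singularity z = -9).

c_0 = -1, c_1 = 1, c_2 = -1; R = 1.


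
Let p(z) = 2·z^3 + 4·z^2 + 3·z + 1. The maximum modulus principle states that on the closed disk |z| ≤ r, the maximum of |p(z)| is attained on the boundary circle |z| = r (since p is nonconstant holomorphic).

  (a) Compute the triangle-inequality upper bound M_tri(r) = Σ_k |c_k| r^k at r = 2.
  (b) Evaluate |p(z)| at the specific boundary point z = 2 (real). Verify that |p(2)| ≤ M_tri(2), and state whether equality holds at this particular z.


Coefficients: c_0 = 1, c_1 = 3, c_2 = 4, c_3 = 2. Radius r = 2.
Part (a). Triangle bound: M_tri(r) = Σ_k |c_k| r^k
  = |1|·2^0 + |3|·2^1 + |4|·2^2 + |2|·2^3
  = 1 + 6 + 16 + 16 = 39.
This bounds M(r) := max_{|z|=r} |p(z)| from above; equality holds iff all terms c_k z^k can be made to align in phase at a single z on |z|=r.
Part (b). At z = 2 (real, on the circle |z| = r):
  p(2) = (1)·2^0 + (3)·2^1 + (4)·2^2 + (2)·2^3 = 39.
  |p(2)| = 39.
Since all nonzero coefficients share the same sign, |p(2)| = 39 = M_tri(2); the triangle bound is attained at z = 2, so in fact M(r) = 39.

M_tri(2) = 39; |p(2)| = 39; equality at z=2: yes.


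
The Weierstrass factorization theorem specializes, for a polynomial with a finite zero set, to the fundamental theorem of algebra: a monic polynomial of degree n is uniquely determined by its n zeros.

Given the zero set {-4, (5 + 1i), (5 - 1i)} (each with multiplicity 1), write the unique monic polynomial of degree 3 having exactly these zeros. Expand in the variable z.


The polynomial is p(z) = ∏_{α ∈ S} (z − α), where S = {-4, (5 + 1i), (5 - 1i)}.
Expanding the product yields: p(z) = z^3 -6·z^2 -14·z + 104.
Note conjugate pairs combine to real quadratics: (z − (5+1i))(z − (5−1i)) = z² − 10z + 26.
The resulting polynomial has degree 3 and real coefficients as required.

p(z) = z^3 -6·z^2 -14·z + 104.


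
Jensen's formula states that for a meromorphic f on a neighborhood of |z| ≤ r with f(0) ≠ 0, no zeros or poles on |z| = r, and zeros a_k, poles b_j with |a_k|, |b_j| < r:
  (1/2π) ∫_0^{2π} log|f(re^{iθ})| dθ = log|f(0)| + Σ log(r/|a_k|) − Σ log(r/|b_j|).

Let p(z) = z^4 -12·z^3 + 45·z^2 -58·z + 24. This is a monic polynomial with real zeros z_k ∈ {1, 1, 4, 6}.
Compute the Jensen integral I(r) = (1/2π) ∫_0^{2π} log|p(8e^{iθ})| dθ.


Zeros: 1, 1, 4, 6; r = 8.
Inside |z| < r: 1, 1, 4, 6. Outside (|z| ≥ r): ∅.
p(0) = 24, so log|p(0)| = log(24) = 3.1781.
Apply Jensen: I(r) = log|p(0)| + Σ_k log(r/|z_k|), summed over zeros inside |z| < r.
  log(r/|z_k|) for z_k = 1: log(8/1) = 2.0794
  log(r/|z_k|) for z_k = 1: log(8/1) = 2.0794
  log(r/|z_k|) for z_k = 4: log(8/4) = 0.6931
  log(r/|z_k|) for z_k = 6: log(8/6) = 0.2877
Sum over inside zeros: 5.1397.
I(r) = log|p(0)| + (inside sum) = 3.1781 + 5.1397 = 8.3178.
Closed form (all zeros inside, monic): I(r) = n·log(r) = 4·log(8) = 8.3178. ✓

I(r) ≈ 8.3178.


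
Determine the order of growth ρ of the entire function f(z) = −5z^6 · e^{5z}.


M(r) = max_{|z|=r} |-5|·|z|^6·|e^{5z}| = 5·r^6 · e^{5r^1} (the factors attain their maxima compatibly on |z|=r). Then log M(r) = log 5 + 6·log r + 5r^1, dominated by the last term, so log log M(r) ~ 1·log r. The polynomial factor -5z^6 contributes only a log r term and does not affect the order. ρ = 1.
Therefore ρ = 1.

Order ρ = 1.


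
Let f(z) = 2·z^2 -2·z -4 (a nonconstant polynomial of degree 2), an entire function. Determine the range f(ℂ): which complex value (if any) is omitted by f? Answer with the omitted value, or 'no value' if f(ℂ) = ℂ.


Little Picard bounds the complement of f(ℂ) to at most one point.
For every w ∈ ℂ, the equation p(z) − w = 0 is a nonconstant polynomial in z and hence has at least one root by the fundamental theorem of algebra. So p is surjective onto ℂ, omitting no value.

Omitted value: no value.


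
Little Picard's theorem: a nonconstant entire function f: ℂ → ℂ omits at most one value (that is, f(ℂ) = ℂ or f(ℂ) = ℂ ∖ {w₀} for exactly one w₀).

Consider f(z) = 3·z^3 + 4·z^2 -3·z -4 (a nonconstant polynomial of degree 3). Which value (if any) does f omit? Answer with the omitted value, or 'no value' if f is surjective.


Little Picard bounds the complement of f(ℂ) to at most one point.
For every w ∈ ℂ, the equation p(z) − w = 0 is a nonconstant polynomial in z and hence has at least one root by the fundamental theorem of algebra. So p is surjective onto ℂ, omitting no value.

Omitted value: no value.


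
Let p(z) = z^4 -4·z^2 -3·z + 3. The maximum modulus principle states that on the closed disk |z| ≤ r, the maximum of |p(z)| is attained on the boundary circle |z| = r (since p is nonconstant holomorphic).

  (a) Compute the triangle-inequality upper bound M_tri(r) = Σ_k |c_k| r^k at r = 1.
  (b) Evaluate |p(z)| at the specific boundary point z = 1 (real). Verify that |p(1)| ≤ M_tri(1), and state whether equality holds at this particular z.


Coefficients: c_0 = 3, c_1 = -3, c_2 = -4, c_3 = 0, c_4 = 1. Radius r = 1.
Part (a). Triangle bound: M_tri(r) = Σ_k |c_k| r^k
  = |3|·1^0 + |-3|·1^1 + |-4|·1^2 + |0|·1^3 + |1|·1^4
  = 3 + 3 + 4 + 0 + 1 = 11.
This bounds M(r) := max_{|z|=r} |p(z)| from above; equality holds iff all terms c_k z^k can be made to align in phase at a single z on |z|=r.
Part (b). At z = 1 (real, on the circle |z| = r):
  p(1) = (3)·1^0 + (-3)·1^1 + (-4)·1^2 + (0)·1^3 + (1)·1^4 = -3.
  |p(1)| = 3.
Check: |p(1)| = 3 ≤ 11 = M_tri(1). ✓ Equality does not hold at z = 1 (the coefficients have mixed signs, so the terms do not all align in phase there).

M_tri(1) = 11; |p(1)| = 3; equality at z=1: no.


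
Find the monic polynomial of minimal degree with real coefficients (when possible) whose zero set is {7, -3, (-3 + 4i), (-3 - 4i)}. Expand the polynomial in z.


The polynomial is p(z) = ∏_{α ∈ S} (z − α), where S = {7, -3, (-3 + 4i), (-3 - 4i)}.
Expanding the product yields: p(z) = z^4 + 2·z^3 -20·z^2 -226·z -525.
Note conjugate pairs combine to real quadratics: (z − (-3+4i))(z − (-3−4i)) = z² + 6z + 25.
The resulting polynomial has degree 4 and real coefficients as required.

p(z) = z^4 + 2·z^3 -20·z^2 -226·z -525.


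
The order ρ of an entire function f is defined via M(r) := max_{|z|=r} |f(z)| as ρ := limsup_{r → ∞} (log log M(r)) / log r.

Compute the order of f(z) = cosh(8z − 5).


cosh(w) is a linear combination of e^{iw} and e^{−iw} (or e^w, e^{−w} in the hyperbolic case), so |cosh(w)| ≤ e^{|w|}. With w = 8z − 5, |w| ≤ 8|z| + 5 = 8r + 5 on |z| = r, giving M(r) ≤ e^{8r + 5}, so ρ ≤ 1. On a suitable ray (z = it for sin/cos; z = t for sinh/cosh, t real → ∞), |cosh(8z − 5)| grows like e^{8|t|}/2, so ρ ≥ 1. Hence ρ = 1.
Therefore ρ = 1.

Order ρ = 1.


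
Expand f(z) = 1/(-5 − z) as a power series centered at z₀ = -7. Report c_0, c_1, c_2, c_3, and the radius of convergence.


Let w = z − z₀, so z = z₀ + w.
Then -5 − z = -5 − (z₀ + w) = (-5 − z₀) − w = 2 − w.
f(z) = 1/(2 − w) = (1/(2)) · 1/(1 − w/(2)) = Σ_{n≥0} w^n / (2)^(n+1).
So c_n = 1/(2)^(n+1):
  c_0 = 1/(2)^1 = 1/2.
  c_1 = 1/(2)^2 = 1/4.
  c_2 = 1/(2)^3 = 1/8.
  c_3 = 1/(2)^4 = 1/16.
The series is valid for |w/d| < 1, i.e. |z − z₀| < |d|.
Radius of convergence: R = |-5 − z₀| = |2| = 2 (distance from z₀ to the singularity z = -5).

c_0 = 1/2, c_1 = 1/4, c_2 = 1/8, c_3 = 1/16; R = 2.


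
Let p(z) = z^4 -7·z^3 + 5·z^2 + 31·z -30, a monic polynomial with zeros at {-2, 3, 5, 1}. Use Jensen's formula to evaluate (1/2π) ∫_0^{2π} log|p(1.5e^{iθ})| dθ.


Zeros: -2, 1, 3, 5; r = 1.5.
Inside |z| < r: 1. Outside (|z| ≥ r): -2, 3, 5.
p(0) = -30, so log|p(0)| = log(30) = 3.4012.
Apply Jensen: I(r) = log|p(0)| + Σ_k log(r/|z_k|), summed over zeros inside |z| < r.
  log(r/|z_k|) for z_k = 1: log(1.5/1) = 0.4055
  Outside zeros (-2, 3, 5) contribute nothing to the Jensen sum.
Sum over inside zeros: 0.4055.
I(r) = log|p(0)| + (inside sum) = 3.4012 + 0.4055 = 3.8067.
Note: since some zeros are outside |z| ≤ r, the simplified n·log(r) form does NOT apply — only the inside zeros contribute.

I(r) ≈ 3.8067.


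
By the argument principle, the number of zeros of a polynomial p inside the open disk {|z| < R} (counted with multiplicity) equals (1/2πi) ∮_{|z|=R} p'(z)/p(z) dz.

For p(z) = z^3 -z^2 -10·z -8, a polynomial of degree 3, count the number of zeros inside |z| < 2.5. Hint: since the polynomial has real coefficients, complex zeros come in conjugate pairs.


The zeros of p are: -2, -1, 4.
Their magnitudes are: 2, 1, 4.
Zeros with |z| < R = 2.5: -2, -1.
Count = 2.
By the argument principle, (1/2πi) ∮_{|z|=R} p'(z)/p(z) dz equals exactly this count.

Number of zeros inside |z| < 2.5: 2.


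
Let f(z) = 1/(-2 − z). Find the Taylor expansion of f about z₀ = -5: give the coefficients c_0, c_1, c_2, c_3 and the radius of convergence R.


Let w = z − z₀, so z = z₀ + w.
Then -2 − z = -2 − (z₀ + w) = (-2 − z₀) − w = 3 − w.
f(z) = 1/(3 − w) = (1/(3)) · 1/(1 − w/(3)) = Σ_{n≥0} w^n / (3)^(n+1).
So c_n = 1/(3)^(n+1):
  c_0 = 1/(3)^1 = 1/3.
  c_1 = 1/(3)^2 = 1/9.
  c_2 = 1/(3)^3 = 1/27.
  c_3 = 1/(3)^4 = 1/81.
The series is valid for |w/d| < 1, i.e. |z − z₀| < |d|.
Radius of convergence: R = |-2 − z₀| = |3| = 3 (distance from z₀ to the singularity z = -2).

c_0 = 1/3, c_1 = 1/9, c_2 = 1/27, c_3 = 1/81; R = 3.


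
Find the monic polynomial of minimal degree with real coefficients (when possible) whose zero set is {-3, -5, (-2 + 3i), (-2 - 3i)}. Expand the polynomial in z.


The polynomial is p(z) = ∏_{α ∈ S} (z − α), where S = {-3, -5, (-2 + 3i), (-2 - 3i)}.
Expanding the product yields: p(z) = z^4 + 12·z^3 + 60·z^2 + 164·z + 195.
Note conjugate pairs combine to real quadratics: (z − (-2+3i))(z − (-2−3i)) = z² + 4z + 13.
The resulting polynomial has degree 4 and real coefficients as required.

p(z) = z^4 + 12·z^3 + 60·z^2 + 164·z + 195.


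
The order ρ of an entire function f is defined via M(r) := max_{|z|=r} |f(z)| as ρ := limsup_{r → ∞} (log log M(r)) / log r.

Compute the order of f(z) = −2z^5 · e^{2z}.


M(r) = max_{|z|=r} |-2|·|z|^5·|e^{2z}| = 2·r^5 · e^{2r^1} (the factors attain their maxima compatibly on |z|=r). Then log M(r) = log 2 + 5·log r + 2r^1, dominated by the last term, so log log M(r) ~ 1·log r. The polynomial factor -2z^5 contributes only a log r term and does not affect the order. ρ = 1.
Therefore ρ = 1.

Order ρ = 1.


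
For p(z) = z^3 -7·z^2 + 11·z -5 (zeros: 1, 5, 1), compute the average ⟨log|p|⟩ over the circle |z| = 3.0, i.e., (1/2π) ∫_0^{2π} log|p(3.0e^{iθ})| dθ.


Zeros: 1, 1, 5; r = 3.0.
Inside |z| < r: 1, 1. Outside (|z| ≥ r): 5.
p(0) = -5, so log|p(0)| = log(5) = 1.6094.
Apply Jensen: I(r) = log|p(0)| + Σ_k log(r/|z_k|), summed over zeros inside |z| < r.
  log(r/|z_k|) for z_k = 1: log(3.0/1) = 1.0986
  log(r/|z_k|) for z_k = 1: log(3.0/1) = 1.0986
  Outside zeros (5) contribute nothing to the Jensen sum.
Sum over inside zeros: 2.1972.
I(r) = log|p(0)| + (inside sum) = 1.6094 + 2.1972 = 3.8067.
Note: since some zeros are outside |z| ≤ r, the simplified n·log(r) form does NOT apply — only the inside zeros contribute.

I(r) ≈ 3.8067.


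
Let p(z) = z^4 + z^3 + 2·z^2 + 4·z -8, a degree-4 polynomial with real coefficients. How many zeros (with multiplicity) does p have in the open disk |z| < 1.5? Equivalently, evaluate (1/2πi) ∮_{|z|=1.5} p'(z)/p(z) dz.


The zeros of p are: -2, (0 + 2i), (0 - 2i), 1.
Their magnitudes are: 2, 2, 2, 1.
Zeros with |z| < R = 1.5: 1.
Count = 1.
By the argument principle, (1/2πi) ∮_{|z|=R} p'(z)/p(z) dz equals exactly this count.

Number of zeros inside |z| < 1.5: 1.


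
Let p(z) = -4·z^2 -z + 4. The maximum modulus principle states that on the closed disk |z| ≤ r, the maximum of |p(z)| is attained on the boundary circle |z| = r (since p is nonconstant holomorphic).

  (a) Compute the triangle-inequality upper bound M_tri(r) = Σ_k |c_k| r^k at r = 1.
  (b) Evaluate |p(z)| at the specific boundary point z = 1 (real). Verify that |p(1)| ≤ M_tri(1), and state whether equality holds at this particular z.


Coefficients: c_0 = 4, c_1 = -1, c_2 = -4. Radius r = 1.
Part (a). Triangle bound: M_tri(r) = Σ_k |c_k| r^k
  = |4|·1^0 + |-1|·1^1 + |-4|·1^2
  = 4 + 1 + 4 = 9.
This bounds M(r) := max_{|z|=r} |p(z)| from above; equality holds iff all terms c_k z^k can be made to align in phase at a single z on |z|=r.
Part (b). At z = 1 (real, on the circle |z| = r):
  p(1) = (4)·1^0 + (-1)·1^1 + (-4)·1^2 = -1.
  |p(1)| = 1.
Check: |p(1)| = 1 ≤ 9 = M_tri(1). ✓ Equality does not hold at z = 1 (the coefficients have mixed signs, so the terms do not all align in phase there).

M_tri(1) = 9; |p(1)| = 1; equality at z=1: no.


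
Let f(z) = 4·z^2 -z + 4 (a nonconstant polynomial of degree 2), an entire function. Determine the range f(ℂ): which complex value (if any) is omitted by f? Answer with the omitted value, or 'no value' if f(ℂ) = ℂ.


Little Picard bounds the complement of f(ℂ) to at most one point.
For every w ∈ ℂ, the equation p(z) − w = 0 is a nonconstant polynomial in z and hence has at least one root by the fundamental theorem of algebra. So p is surjective onto ℂ, omitting no value.

Omitted value: no value.


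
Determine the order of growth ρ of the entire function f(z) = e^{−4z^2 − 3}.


|e^{−4z^2 − 3}| = e^{Re(-4·z^2) + -3} ≤ e^{4|z|^2 + -3} = e^{4r^2 + -3} on |z| = r, so ρ ≤ 2. Choosing z on |z|=r so that -4·z^2 is real positive (always possible by picking arg z appropriately) gives |f(z)| = e^{4r^2 + -3}, matching the bound. The additive constant -3 does not affect log log M(r) ~ 2·log r. Hence ρ = 2.
Therefore ρ = 2.

Order ρ = 2.


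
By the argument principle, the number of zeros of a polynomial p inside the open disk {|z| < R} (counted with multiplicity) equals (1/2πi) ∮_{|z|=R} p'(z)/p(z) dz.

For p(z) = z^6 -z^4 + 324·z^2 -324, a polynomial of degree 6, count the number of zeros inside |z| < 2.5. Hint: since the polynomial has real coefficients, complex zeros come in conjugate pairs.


The zeros of p are: -1, 1, (-3 + 3i), (-3 - 3i), (3 + 3i), (3 - 3i).
Their magnitudes are: 1, 1, 4.243, 4.243, 4.243, 4.243.
Zeros with |z| < R = 2.5: -1, 1.
Count = 2.
By the argument principle, (1/2πi) ∮_{|z|=R} p'(z)/p(z) dz equals exactly this count.

Number of zeros inside |z| < 2.5: 2.


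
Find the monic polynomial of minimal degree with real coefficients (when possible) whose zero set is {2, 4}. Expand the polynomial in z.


The polynomial is p(z) = ∏_{α ∈ S} (z − α), where S = {2, 4}.
Expanding the product yields: p(z) = z^2 -6·z + 8.
The resulting polynomial has degree 2 and real coefficients as required.

p(z) = z^2 -6·z + 8.


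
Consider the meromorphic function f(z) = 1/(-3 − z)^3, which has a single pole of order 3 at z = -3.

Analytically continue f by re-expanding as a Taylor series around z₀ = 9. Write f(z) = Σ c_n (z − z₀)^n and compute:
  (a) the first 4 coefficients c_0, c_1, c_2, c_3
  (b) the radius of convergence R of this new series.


Let w = z − z₀, so z = z₀ + w.
Then -3 − z = -3 − (z₀ + w) = (-3 − z₀) − w = -12 − w.
f(z) = 1/(-12 − w)^3 = (1/(-12)^3) · (1 − w/(-12))^{−3}.
By the binomial series (1−u)^{−3} = Σ_{n≥0} C(n+2, 2) u^n for |u|<1, with u = w/(-12):
  c_n = C(n+2, 2) / (-12)^(n+3).
  c_0 = 1/(-12)^3 = -1/1728.
  c_1 = 3/(-12)^4 = 1/6912.
  c_2 = 6/(-12)^5 = -1/41472.
  c_3 = 10/(-12)^6 = 5/1492992.
The series is valid for |w/d| < 1, i.e. |z − z₀| < |d|.
Radius of convergence: R = |-3 − z₀| = |-12| = 12 (distance from z₀ to the singularity z = -3).

c_0 = -1/1728, c_1 = 1/6912, c_2 = -1/41472, c_3 = 5/1492992; R = 12.


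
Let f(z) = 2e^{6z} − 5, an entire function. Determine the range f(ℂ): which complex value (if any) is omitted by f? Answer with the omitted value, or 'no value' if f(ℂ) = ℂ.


Little Picard bounds the complement of f(ℂ) to at most one point.
e^{6z} is never zero on ℂ, so 2·e^{6z} takes every value in ℂ ∖ {0}. Adding -5 shifts the range to ℂ ∖ {-5}. Thus f omits exactly the value -5.

Omitted value: -5.


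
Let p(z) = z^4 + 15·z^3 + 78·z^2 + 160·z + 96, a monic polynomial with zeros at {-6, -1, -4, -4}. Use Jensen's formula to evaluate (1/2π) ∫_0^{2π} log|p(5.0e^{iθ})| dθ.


Zeros: -6, -4, -4, -1; r = 5.0.
Inside |z| < r: -4, -4, -1. Outside (|z| ≥ r): -6.
p(0) = 96, so log|p(0)| = log(96) = 4.5643.
Apply Jensen: I(r) = log|p(0)| + Σ_k log(r/|z_k|), summed over zeros inside |z| < r.
  log(r/|z_k|) for z_k = -1: log(5.0/1) = 1.6094
  log(r/|z_k|) for z_k = -4: log(5.0/4) = 0.2231
  log(r/|z_k|) for z_k = -4: log(5.0/4) = 0.2231
  Outside zeros (-6) contribute nothing to the Jensen sum.
Sum over inside zeros: 2.0557.
I(r) = log|p(0)| + (inside sum) = 4.5643 + 2.0557 = 6.6201.
Note: since some zeros are outside |z| ≤ r, the simplified n·log(r) form does NOT apply — only the inside zeros contribute.

I(r) ≈ 6.6201.


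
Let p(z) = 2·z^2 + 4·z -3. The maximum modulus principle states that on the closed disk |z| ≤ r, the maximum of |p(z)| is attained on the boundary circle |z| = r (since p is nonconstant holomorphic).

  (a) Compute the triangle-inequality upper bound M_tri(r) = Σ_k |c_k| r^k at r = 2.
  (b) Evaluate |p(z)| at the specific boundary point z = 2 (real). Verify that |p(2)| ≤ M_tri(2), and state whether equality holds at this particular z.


Coefficients: c_0 = -3, c_1 = 4, c_2 = 2. Radius r = 2.
Part (a). Triangle bound: M_tri(r) = Σ_k |c_k| r^k
  = |-3|·2^0 + |4|·2^1 + |2|·2^2
  = 3 + 8 + 8 = 19.
This bounds M(r) := max_{|z|=r} |p(z)| from above; equality holds iff all terms c_k z^k can be made to align in phase at a single z on |z|=r.
Part (b). At z = 2 (real, on the circle |z| = r):
  p(2) = (-3)·2^0 + (4)·2^1 + (2)·2^2 = 13.
  |p(2)| = 13.
Check: |p(2)| = 13 ≤ 19 = M_tri(2). ✓ Equality does not hold at z = 2 (the coefficients have mixed signs, so the terms do not all align in phase there).

M_tri(2) = 19; |p(2)| = 13; equality at z=2: no.


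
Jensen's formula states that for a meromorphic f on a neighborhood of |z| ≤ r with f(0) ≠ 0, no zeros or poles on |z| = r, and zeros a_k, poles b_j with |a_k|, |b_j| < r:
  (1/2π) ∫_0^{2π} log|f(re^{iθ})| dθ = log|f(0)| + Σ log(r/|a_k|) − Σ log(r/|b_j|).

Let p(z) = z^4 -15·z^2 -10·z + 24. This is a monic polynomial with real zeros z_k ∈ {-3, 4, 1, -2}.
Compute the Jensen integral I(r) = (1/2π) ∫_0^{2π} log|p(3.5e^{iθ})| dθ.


Zeros: -3, -2, 1, 4; r = 3.5.
Inside |z| < r: -3, -2, 1. Outside (|z| ≥ r): 4.
p(0) = 24, so log|p(0)| = log(24) = 3.1781.
Apply Jensen: I(r) = log|p(0)| + Σ_k log(r/|z_k|), summed over zeros inside |z| < r.
  log(r/|z_k|) for z_k = -3: log(3.5/3) = 0.1542
  log(r/|z_k|) for z_k = 1: log(3.5/1) = 1.2528
  log(r/|z_k|) for z_k = -2: log(3.5/2) = 0.5596
  Outside zeros (4) contribute nothing to the Jensen sum.
Sum over inside zeros: 1.9665.
I(r) = log|p(0)| + (inside sum) = 3.1781 + 1.9665 = 5.1446.
Note: since some zeros are outside |z| ≤ r, the simplified n·log(r) form does NOT apply — only the inside zeros contribute.

I(r) ≈ 5.1446.


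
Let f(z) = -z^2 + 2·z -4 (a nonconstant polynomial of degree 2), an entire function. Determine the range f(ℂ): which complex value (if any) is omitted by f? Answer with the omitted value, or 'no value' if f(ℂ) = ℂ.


Little Picard bounds the complement of f(ℂ) to at most one point.
For every w ∈ ℂ, the equation p(z) − w = 0 is a nonconstant polynomial in z and hence has at least one root by the fundamental theorem of algebra. So p is surjective onto ℂ, omitting no value.

Omitted value: no value.
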